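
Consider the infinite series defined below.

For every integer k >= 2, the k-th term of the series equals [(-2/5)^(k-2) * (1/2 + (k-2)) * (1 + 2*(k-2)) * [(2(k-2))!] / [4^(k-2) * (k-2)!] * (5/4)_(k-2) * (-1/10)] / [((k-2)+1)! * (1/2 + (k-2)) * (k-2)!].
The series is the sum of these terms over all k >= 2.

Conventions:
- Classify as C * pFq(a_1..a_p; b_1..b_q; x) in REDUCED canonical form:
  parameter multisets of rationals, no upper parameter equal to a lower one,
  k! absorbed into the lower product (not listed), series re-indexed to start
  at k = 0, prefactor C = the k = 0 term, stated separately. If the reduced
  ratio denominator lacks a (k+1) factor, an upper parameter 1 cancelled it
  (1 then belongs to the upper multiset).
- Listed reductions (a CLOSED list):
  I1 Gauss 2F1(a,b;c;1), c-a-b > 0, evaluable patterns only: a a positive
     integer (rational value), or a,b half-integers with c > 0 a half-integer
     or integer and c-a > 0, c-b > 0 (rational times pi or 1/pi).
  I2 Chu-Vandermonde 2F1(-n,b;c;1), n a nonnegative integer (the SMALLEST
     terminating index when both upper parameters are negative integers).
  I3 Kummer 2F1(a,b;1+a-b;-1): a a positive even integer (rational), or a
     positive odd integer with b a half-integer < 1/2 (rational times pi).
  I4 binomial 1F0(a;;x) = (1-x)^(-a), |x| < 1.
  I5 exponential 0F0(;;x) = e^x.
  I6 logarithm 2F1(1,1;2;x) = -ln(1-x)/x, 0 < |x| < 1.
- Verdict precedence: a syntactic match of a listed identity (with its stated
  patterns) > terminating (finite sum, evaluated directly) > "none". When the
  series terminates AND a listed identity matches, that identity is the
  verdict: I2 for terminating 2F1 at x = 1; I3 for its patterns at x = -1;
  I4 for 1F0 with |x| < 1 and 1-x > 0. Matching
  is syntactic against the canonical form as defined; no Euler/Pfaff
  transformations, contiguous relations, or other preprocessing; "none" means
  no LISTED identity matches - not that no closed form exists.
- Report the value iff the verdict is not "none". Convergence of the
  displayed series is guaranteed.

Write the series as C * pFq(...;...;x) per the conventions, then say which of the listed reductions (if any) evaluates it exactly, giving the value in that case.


Prefactor -1/10, argument -2/5: 2F1 with upper {5/4, 3/2} over lower {2}. Verdict: none (x = -2/5): each listed identity misses the multisets {5/4, 3/2} ; {2}.

First insight: t_0 = -1/10 here, and striking the common factor k + 1/2 reduces the term (C = -1/10, x = -2/5).
Step ratio: r(k) = (-2/5) * (k+5/4) (k+3/2) / [(k+2) (k+1)] - poly over poly, x = (-2/5) from leading terms; C = -1/10 at k = 0.


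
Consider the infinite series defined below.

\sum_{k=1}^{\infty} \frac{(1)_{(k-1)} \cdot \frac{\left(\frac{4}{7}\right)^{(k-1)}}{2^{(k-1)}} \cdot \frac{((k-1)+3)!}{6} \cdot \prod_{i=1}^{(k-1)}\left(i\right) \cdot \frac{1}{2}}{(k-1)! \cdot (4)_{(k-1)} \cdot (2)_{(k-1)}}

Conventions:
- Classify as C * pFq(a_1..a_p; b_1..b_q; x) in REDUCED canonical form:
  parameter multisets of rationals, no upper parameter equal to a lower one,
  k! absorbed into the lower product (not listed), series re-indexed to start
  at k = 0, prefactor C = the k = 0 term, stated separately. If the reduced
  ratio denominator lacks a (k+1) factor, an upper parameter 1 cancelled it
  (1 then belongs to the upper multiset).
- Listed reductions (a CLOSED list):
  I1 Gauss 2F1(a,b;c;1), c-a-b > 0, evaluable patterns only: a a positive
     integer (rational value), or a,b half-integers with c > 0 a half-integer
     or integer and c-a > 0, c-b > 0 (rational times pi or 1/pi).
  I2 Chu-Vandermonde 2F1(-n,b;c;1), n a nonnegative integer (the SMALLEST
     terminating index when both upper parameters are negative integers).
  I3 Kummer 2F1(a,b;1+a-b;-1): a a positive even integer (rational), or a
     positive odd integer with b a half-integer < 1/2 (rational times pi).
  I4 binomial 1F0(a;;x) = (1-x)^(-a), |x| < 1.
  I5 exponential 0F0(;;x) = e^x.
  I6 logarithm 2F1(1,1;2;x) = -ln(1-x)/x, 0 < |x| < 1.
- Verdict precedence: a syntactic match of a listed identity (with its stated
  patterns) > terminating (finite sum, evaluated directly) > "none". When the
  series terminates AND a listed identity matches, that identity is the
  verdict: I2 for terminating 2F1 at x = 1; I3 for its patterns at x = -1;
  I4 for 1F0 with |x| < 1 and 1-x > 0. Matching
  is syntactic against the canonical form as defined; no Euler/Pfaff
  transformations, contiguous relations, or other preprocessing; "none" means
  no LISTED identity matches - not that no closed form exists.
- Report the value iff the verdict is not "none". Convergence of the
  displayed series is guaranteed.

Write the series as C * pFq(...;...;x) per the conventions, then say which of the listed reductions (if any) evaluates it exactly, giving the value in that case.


Canonical form: C = \frac{1}{2} times 2F1 with upper {1, 1}, lower {2}, x = \frac{2}{7}. Verdict at x = \frac{2}{7}: the logarithmic series (I6) matches (the logarithm: parameters (1,1;2), x = \frac{2}{7}). Sum: \left(-\frac{7}{4}\right) \cdot \ln\left(\frac{5}{7}\right).

Structural cue: t_0 = \frac{1}{2} here, and the factorial ratio (C = 1/2, x = 2/7) (k+a-1)!/(a-1)! is a rising factorial (a)_k.
Step ratio: r(k) = \frac{2}{7} * (k+1) (k+1) / [(k+2) (k+1)] - poly over poly, x = \frac{2}{7} from leading terms; C = \frac{1}{2} at k = 0.


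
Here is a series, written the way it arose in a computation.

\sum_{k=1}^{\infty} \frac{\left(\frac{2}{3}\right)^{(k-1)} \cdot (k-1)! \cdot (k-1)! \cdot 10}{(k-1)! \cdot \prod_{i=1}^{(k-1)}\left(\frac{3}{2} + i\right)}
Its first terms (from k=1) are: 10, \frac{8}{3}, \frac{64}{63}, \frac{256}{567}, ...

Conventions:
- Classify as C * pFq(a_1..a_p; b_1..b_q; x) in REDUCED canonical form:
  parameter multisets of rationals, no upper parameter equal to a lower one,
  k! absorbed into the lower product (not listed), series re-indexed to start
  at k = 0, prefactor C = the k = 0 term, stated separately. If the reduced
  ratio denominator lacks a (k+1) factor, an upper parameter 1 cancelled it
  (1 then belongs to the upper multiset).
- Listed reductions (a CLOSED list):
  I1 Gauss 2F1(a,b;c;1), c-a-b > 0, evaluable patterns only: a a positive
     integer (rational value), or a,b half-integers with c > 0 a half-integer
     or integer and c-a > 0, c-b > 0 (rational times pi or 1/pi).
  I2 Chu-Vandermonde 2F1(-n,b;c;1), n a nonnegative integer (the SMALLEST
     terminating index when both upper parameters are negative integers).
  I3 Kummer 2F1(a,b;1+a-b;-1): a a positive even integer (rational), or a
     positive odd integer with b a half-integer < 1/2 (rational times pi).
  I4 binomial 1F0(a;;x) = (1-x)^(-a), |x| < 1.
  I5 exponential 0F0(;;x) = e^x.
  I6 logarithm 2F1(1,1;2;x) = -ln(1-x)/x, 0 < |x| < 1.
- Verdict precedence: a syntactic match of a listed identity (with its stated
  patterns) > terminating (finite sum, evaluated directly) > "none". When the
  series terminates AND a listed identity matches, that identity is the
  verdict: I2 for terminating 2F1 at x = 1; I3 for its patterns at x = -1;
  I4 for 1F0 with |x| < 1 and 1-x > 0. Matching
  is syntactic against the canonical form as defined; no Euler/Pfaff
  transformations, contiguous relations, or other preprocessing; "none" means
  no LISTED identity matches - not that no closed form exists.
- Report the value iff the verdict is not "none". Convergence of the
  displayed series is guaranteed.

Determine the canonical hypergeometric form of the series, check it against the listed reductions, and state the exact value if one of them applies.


Prefactor 10, argument \frac{2}{3}: 2F1 with upper {1, 1} over lower {\frac{5}{2}}. Verdict: none - at argument \frac{2}{3} the multisets {1, 1} ; {\frac{5}{2}} match no listed identity.

The tell: x = \frac{2}{3} and the factorial ratio (C = 10) (k+a-1)!/(a-1)! is a rising factorial (a)_k.
Consecutive-term ratio: r(k) = \frac{2}{3} * (k+1) (k+1) / [(k+\frac{5}{2}) (k+1)] ; factor over Q: parameters, x = \frac{2}{3}, and C = 10.


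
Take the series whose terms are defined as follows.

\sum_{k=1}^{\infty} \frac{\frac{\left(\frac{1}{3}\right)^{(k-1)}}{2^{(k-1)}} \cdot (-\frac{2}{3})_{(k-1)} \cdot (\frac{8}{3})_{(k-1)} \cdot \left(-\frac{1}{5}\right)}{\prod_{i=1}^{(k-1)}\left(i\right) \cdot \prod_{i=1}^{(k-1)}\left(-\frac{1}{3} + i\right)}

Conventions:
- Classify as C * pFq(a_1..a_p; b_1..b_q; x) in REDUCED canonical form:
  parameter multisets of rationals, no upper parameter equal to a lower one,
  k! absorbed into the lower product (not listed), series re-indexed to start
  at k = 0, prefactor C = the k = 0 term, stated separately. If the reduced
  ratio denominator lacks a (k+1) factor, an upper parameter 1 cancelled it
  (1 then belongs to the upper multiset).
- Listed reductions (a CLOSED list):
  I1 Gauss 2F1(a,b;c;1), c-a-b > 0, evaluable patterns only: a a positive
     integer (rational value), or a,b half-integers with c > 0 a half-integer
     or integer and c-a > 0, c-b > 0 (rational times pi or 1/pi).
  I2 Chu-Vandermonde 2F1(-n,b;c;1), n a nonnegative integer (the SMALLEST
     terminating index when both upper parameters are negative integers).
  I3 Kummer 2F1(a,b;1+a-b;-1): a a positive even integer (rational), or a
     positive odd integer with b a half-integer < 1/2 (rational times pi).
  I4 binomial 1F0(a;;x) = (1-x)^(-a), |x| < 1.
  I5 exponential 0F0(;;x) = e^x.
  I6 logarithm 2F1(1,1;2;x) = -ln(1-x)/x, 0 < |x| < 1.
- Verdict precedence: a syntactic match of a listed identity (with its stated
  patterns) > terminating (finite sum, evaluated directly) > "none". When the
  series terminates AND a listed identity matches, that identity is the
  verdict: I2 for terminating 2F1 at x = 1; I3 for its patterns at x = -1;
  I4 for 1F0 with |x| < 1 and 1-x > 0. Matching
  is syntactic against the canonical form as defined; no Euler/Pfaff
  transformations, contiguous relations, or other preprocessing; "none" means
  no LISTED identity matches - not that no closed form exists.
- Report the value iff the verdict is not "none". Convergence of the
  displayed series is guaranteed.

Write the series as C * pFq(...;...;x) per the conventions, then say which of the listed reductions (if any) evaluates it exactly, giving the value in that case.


Reduced: x = \frac{1}{6}, 2F1, upper = {-\frac{2}{3}, \frac{8}{3}}, lower = {\frac{2}{3}}, C = -\frac{1}{5}. Verdict: none - at argument \frac{1}{6} the multisets {-\frac{2}{3}, \frac{8}{3}} ; {\frac{2}{3}} match no listed identity.

Key observation: t_0 being -\frac{1}{5}, the lower running product (prefactor -1/5) is a rising factorial.
Step ratio: r(k) = \frac{1}{6} * (k-\frac{2}{3}) (k+\frac{8}{3}) / [(k+\frac{2}{3}) (k+1)] - rational in k, leading ratio \frac{1}{6}; with t_0 = -\frac{1}{5}, classification follows.


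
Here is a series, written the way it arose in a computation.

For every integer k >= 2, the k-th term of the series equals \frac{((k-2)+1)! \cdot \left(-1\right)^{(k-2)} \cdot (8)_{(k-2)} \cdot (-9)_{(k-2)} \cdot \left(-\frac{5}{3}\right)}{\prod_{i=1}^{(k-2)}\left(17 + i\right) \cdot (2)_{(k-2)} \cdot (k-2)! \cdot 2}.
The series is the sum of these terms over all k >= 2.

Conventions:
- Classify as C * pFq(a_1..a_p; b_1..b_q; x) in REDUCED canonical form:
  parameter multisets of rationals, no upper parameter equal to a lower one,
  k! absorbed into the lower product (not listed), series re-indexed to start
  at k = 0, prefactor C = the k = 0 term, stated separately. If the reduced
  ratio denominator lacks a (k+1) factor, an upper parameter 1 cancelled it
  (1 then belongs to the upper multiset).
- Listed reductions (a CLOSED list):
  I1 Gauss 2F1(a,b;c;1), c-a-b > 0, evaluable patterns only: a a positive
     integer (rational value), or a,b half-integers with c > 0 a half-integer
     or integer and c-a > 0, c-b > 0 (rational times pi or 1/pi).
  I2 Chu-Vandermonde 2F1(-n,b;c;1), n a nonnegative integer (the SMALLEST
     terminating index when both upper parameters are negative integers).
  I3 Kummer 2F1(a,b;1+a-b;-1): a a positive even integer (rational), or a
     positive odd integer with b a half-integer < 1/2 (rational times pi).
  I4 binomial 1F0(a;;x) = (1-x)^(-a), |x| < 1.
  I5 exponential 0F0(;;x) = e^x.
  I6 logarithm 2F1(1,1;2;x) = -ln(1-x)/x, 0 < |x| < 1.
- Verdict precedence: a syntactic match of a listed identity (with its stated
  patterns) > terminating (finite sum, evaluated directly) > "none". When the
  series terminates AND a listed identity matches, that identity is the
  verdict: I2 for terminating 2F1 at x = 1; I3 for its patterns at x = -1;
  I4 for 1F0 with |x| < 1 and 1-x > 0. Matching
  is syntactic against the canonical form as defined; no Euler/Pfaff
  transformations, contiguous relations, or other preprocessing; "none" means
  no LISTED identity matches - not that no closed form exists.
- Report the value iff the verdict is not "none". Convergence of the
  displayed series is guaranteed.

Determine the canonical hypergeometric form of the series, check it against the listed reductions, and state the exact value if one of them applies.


Classification (C = -\frac{5}{6}): 2F1 with upper {-9, 8}, lower {18}, argument x = -1. Verdict: the Kummer evaluation I3 matches (x = -1; c = 18 equals 1+a-b for upper {-9, 8}: listed pattern). Its exact value is -\frac{85}{3}.

Structural cue: from the first term -\frac{5}{6}: the constant factors (C = -5/6) combine into one prefactor.
Term ratio: r(k) = -1 * (k-9) (k+8) / [(k+18) (k+1)] - rational in k, leading ratio -1; with t_0 = -\frac{5}{6}, classification follows.


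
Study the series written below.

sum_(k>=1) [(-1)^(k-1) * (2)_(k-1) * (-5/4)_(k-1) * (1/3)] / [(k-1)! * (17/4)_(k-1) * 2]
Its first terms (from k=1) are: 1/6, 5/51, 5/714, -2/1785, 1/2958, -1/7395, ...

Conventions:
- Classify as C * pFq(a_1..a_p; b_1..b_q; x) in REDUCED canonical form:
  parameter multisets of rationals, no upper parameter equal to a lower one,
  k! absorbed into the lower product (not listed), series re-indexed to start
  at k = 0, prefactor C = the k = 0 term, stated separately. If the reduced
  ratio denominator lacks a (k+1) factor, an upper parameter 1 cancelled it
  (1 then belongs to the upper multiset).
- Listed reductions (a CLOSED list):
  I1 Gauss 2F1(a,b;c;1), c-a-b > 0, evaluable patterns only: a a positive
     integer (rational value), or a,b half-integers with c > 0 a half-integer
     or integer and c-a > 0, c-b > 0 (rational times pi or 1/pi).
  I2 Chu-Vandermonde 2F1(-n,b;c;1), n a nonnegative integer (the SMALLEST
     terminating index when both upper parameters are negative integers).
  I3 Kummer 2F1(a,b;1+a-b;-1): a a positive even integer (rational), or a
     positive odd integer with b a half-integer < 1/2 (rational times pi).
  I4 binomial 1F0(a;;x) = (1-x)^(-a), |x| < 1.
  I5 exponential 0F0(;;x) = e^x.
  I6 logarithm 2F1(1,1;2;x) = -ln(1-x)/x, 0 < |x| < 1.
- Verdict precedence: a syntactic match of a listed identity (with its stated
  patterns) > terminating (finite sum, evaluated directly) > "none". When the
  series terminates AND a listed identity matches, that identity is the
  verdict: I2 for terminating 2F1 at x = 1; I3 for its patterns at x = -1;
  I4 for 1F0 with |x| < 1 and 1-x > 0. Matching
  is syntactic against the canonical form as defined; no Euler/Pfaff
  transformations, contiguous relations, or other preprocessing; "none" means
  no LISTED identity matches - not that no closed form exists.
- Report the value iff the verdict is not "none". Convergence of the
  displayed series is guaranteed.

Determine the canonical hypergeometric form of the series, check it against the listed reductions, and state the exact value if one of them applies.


x = -1 here; the reduced form reads 2F1, upper {-5/4, 2}, lower {17/4}, C = 1/6. Verdict (x = -1): Kummer (I3) applies (x = -1; c = 17/4 equals 1+a-b for upper {-5/4, 2}: listed pattern). Value: 13/48.

First insight: with t_0 = 1/6, the constant factors (C = 1/6) combine into one prefactor.
Term ratio: r(k) = (-1) * (k-5/4) (k+2) / [(k+17/4) (k+1)] - poly over poly, x = (-1) from leading terms; C = 1/6 at k = 0.


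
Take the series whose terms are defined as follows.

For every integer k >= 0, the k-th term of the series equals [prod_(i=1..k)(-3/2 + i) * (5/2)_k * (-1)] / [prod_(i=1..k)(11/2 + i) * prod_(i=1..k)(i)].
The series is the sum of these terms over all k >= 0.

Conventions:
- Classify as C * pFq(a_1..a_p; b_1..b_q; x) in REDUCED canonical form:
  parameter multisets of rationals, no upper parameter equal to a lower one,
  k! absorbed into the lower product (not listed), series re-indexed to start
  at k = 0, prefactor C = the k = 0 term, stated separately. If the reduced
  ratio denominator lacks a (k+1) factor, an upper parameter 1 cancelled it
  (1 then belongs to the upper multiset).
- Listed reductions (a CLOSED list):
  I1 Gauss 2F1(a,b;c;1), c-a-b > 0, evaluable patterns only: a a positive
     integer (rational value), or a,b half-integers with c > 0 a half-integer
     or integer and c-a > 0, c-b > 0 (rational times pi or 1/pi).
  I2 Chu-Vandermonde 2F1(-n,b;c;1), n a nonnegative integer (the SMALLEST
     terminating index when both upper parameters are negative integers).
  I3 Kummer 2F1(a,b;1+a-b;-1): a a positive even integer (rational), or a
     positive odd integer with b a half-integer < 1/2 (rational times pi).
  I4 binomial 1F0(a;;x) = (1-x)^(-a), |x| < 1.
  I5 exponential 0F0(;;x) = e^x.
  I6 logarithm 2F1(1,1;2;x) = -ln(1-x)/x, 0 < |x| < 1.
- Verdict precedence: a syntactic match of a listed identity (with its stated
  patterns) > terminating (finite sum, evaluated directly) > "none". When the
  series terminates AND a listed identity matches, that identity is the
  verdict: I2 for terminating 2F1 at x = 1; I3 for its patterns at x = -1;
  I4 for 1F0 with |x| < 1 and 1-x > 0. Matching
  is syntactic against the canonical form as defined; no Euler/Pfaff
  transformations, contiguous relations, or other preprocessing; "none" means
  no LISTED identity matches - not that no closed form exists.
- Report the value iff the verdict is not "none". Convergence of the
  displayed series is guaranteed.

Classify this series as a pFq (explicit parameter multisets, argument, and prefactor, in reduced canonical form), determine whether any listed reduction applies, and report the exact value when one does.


With C = -1: the canonical form is 2F1(-1/2, 5/2; 13/2; 1). Verdict: the half-integer Gauss pattern (I1) fires (x = 1; upper {-1/2, 5/2} half-integers, c = 13/2 in the evaluable pattern). Value: (-8085/32768) * pi.

First insight: x = 1 and the running product (C = -1, x = 1) telescopes to a rising factorial.
Step ratio: r(k) = 1 * (k-1/2) (k+5/2) / [(k+13/2) (k+1)] - poly over poly, x = 1 from leading terms; C = -1 at k = 0.


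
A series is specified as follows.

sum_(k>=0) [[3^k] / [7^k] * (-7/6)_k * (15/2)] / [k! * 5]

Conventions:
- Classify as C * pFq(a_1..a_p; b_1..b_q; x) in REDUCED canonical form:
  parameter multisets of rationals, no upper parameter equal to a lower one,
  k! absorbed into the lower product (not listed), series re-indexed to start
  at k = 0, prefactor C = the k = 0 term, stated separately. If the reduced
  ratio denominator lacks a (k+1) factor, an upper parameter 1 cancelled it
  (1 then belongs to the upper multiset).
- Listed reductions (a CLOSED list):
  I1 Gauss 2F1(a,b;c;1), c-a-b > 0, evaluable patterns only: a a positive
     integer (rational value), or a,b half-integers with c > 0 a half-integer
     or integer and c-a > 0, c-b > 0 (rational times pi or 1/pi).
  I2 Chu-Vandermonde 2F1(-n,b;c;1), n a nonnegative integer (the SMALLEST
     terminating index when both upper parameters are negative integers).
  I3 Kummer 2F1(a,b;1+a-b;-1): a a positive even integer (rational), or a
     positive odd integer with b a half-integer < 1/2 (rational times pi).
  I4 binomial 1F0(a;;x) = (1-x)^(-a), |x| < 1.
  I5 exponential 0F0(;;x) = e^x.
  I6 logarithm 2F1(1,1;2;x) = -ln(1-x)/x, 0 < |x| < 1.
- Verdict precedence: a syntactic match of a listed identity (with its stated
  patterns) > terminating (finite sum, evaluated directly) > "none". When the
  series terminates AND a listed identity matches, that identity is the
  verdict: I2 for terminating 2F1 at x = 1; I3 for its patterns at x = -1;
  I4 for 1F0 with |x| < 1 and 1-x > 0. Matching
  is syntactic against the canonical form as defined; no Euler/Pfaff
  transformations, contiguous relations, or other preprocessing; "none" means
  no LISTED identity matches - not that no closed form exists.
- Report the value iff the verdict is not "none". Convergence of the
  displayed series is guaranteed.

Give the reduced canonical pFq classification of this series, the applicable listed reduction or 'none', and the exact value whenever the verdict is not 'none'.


At argument 3/7: a 1F0 with upper {-7/6}, lower {-}, scaled by C = 3/2. Verdict: this is the I4 binomial reduction (the 1F0 binomial series: exponent 7/6, x = 3/7). Its exact value is (3/2) * (4/7)^(7/6).

Key observation: t_0 = 3/2 here, and the constant factors (C = 3/2) combine into one prefactor.
Step ratio: r(k) = (3/7) * (k-7/6) / [(k+1)] - poly over poly, x = (3/7) from leading terms; C = 3/2 at k = 0.


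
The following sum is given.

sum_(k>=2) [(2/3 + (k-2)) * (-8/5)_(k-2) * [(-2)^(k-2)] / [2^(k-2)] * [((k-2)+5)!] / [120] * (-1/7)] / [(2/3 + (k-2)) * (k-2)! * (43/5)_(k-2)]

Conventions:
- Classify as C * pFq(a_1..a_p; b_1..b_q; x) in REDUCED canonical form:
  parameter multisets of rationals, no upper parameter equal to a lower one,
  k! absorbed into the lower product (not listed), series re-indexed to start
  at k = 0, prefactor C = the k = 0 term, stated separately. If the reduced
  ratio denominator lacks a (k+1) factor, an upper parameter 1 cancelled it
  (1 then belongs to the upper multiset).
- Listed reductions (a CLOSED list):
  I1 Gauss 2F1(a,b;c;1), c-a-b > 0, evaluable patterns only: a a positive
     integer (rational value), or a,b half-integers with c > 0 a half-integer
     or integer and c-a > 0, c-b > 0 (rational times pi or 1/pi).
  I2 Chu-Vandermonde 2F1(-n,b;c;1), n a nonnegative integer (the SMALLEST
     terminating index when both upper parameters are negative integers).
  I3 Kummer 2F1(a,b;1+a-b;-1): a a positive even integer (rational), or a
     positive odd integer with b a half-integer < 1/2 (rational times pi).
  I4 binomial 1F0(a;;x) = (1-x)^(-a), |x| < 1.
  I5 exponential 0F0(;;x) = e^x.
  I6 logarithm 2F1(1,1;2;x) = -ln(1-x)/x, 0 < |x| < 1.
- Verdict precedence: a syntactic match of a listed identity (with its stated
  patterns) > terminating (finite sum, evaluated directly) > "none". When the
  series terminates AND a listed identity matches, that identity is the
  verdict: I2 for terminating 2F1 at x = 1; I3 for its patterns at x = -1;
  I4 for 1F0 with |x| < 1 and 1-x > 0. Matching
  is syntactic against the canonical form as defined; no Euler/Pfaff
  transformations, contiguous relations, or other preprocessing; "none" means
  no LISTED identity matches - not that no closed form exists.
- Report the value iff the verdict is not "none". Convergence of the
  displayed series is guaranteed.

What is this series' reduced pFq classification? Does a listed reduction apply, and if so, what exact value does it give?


Canonical form: C = -1/7 times 2F1 with upper {-8/5, 6}, lower {43/5}, x = -1. Verdict (x = -1): Kummer (I3) applies (x = -1; c = 43/5 equals 1+a-b for upper {-8/5, 6}: listed pattern). Its exact value is -209/625.

First insight: t_0 = -1/7 here, and the factorial ratio (C = -1/7) (k+a-1)!/(a-1)! is a rising factorial (a)_k.
Ratio: r(k) = (-1) * (k-8/5) (k+6) / [(k+43/5) (k+1)] - poly over poly, x = (-1) from leading terms; C = -1/7 at k = 0.


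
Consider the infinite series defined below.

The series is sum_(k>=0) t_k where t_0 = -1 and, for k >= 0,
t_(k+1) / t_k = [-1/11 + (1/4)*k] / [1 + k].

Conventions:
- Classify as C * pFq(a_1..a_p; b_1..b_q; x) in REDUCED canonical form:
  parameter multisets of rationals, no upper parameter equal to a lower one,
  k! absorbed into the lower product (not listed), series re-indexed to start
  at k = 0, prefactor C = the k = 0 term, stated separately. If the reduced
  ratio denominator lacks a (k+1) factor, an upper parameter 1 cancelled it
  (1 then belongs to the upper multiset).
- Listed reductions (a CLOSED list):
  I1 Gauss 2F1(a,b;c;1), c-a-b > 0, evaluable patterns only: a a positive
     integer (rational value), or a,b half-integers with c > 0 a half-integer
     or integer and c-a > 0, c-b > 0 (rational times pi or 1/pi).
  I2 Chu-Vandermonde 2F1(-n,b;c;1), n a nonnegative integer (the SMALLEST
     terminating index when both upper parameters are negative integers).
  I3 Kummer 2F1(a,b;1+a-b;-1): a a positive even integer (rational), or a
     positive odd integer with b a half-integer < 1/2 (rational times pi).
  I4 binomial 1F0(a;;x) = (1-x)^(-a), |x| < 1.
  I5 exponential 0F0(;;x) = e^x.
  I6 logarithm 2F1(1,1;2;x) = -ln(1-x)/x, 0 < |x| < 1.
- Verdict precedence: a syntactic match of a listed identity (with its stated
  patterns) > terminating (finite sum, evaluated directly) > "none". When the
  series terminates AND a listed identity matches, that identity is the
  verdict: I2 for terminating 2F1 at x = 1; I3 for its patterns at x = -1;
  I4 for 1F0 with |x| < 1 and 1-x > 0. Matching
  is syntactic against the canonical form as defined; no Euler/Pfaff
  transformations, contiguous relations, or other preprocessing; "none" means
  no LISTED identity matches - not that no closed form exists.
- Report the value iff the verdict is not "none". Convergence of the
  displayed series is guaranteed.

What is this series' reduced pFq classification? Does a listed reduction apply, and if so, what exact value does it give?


At argument 1/4: a 1F0 with upper {-4/11}, lower {-}, scaled by C = -1. Verdict at x = 1/4: the binomial series (I4) matches (the 1F0 binomial series: exponent 4/11, x = 1/4). Hence: (-1) * (3/4)^(4/11).

Key observation: x = (1/4) and factor the ratio over Q (C = -1): negated roots = parameters.
Term ratio: r(k) = (1/4) * (k-4/11) / [(k+1)] - poly over poly, x = (1/4) from leading terms; C = -1 at k = 0.


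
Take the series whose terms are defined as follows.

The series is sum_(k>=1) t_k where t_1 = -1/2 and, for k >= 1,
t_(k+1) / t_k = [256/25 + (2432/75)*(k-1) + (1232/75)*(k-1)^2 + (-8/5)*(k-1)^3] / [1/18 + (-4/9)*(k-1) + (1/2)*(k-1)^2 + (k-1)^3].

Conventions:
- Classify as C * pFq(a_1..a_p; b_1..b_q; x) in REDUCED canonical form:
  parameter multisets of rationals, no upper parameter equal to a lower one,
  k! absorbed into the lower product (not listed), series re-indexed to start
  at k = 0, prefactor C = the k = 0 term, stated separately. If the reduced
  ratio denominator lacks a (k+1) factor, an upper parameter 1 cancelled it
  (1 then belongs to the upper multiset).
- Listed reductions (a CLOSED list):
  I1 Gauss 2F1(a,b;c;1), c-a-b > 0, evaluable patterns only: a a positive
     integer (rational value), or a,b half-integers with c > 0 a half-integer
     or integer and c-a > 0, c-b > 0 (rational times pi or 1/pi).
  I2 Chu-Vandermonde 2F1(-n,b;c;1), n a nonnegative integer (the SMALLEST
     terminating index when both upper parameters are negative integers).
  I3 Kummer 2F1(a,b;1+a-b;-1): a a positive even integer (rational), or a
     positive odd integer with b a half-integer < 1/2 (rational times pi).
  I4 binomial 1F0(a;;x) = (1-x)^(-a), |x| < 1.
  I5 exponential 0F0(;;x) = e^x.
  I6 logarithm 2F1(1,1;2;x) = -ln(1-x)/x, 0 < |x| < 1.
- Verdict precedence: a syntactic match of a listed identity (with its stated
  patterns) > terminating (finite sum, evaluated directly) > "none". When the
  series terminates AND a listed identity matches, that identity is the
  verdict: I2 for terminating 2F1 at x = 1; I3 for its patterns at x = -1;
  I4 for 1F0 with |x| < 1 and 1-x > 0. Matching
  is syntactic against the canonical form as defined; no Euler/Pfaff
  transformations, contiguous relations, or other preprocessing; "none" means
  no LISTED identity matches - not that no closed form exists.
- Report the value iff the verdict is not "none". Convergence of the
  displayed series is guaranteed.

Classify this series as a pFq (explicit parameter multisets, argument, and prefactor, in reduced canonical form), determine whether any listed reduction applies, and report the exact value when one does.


Key step: x = (-8/5) and roots of the ratio polynomials (C = -1/2, x = -8/5) are the negated parameters.
Consecutive-term ratio: r(k) = (-8/5) * (k-12) (k+2/5) (k+4/3) / [(k-1/3) (k-1/6) (k+1)] - rational; roots negated = parameters, x = (-8/5), C = -1/2.

Canonical form: C = -1/2 times 3F2 with upper {-12, 2/5, 4/3}, lower {-1/3, -1/6}, x = -8/5. Verdict: terminating - the sum ends at index 12 because -12 is a negative integer; exact evaluation follows. Sum: -280559589528014776127106894230464021141/4683411258497834205627441406250.


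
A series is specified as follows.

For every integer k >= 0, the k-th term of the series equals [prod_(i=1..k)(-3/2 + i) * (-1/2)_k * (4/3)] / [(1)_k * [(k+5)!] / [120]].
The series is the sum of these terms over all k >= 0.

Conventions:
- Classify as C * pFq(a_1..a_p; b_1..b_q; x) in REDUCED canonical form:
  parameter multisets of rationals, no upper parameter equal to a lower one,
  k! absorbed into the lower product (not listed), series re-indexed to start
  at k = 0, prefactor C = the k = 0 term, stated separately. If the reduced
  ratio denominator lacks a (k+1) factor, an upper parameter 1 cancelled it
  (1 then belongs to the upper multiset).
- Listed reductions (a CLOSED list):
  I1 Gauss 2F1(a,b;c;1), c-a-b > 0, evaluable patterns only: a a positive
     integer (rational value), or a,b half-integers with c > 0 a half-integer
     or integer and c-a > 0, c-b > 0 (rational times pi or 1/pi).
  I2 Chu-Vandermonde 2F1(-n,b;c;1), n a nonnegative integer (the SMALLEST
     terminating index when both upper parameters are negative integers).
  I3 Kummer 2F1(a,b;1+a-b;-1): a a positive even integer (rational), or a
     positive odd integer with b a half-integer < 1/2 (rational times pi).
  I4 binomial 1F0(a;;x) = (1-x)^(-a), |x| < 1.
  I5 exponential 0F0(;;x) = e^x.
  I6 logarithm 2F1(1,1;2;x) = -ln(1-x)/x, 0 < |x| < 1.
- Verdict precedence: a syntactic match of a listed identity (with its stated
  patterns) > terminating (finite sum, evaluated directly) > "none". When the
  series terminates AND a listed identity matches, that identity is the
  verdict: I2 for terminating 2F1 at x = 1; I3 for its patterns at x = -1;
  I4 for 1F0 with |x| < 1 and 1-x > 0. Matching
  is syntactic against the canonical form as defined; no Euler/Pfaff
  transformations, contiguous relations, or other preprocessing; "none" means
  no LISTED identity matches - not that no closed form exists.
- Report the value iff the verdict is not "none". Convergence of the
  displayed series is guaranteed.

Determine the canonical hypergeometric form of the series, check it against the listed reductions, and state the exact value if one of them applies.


Reduced: x = 1, 2F1, upper = {-1/2, -1/2}, lower = {6}, C = 4/3. Verdict: the half-integer Gauss pattern (I1) applies (x = 1; upper {-1/2, -1/2} half-integers, c = 6 in the evaluable pattern). Sum: (2097152/480249) / pi.

The tell: with t_0 = 4/3, the denominator's factorial ratio (C = 4/3, x = 1) is a lower Pochhammer.
Adjacent-term ratio: r(k) = 1 * (k-1/2) (k-1/2) / [(k+6) (k+1)] ; factor over Q: parameters, x = 1, and C = 4/3.


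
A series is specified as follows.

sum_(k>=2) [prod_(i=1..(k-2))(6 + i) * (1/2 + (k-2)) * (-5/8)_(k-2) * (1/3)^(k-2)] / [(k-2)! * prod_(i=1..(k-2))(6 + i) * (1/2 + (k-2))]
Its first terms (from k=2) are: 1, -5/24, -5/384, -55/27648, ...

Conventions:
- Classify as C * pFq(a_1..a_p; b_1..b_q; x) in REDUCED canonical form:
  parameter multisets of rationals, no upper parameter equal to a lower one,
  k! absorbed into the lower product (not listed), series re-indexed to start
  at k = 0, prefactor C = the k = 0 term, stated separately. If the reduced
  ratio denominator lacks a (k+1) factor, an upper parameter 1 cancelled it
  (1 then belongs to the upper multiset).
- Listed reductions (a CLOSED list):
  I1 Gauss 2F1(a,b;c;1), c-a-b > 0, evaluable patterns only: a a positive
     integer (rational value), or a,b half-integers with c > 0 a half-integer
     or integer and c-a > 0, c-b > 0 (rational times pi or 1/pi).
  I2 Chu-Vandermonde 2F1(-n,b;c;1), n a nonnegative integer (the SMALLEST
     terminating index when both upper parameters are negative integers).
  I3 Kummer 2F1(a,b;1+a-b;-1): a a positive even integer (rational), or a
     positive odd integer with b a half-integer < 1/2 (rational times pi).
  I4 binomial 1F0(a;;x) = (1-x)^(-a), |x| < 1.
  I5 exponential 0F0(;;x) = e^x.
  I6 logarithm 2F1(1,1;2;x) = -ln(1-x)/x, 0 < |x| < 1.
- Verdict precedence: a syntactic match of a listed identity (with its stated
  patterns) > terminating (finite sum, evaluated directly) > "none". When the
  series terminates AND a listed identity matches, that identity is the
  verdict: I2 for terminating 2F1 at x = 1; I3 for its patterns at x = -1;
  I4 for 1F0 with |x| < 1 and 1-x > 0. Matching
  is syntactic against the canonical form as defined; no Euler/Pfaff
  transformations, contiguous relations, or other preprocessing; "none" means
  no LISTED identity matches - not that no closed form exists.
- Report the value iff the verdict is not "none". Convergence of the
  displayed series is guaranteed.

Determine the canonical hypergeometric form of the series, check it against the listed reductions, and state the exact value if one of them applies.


Prefactor 1, argument 1/3: 1F0 with upper {-5/8} over lower {-}. Verdict: the I4 binomial reduction applies (the 1F0 binomial series: exponent 5/8, x = 1/3). Its exact value is (2/3)^(5/8).

Key observation: t_0 being 1, the parameter 7 appears in both the upper and lower lists and cancels (alongside the other common factor).
Term ratio: r(k) = (1/3) * (k-5/8) / [(k+1)] - rational in k. x = (1/3); t_0 = 1; negate the roots.


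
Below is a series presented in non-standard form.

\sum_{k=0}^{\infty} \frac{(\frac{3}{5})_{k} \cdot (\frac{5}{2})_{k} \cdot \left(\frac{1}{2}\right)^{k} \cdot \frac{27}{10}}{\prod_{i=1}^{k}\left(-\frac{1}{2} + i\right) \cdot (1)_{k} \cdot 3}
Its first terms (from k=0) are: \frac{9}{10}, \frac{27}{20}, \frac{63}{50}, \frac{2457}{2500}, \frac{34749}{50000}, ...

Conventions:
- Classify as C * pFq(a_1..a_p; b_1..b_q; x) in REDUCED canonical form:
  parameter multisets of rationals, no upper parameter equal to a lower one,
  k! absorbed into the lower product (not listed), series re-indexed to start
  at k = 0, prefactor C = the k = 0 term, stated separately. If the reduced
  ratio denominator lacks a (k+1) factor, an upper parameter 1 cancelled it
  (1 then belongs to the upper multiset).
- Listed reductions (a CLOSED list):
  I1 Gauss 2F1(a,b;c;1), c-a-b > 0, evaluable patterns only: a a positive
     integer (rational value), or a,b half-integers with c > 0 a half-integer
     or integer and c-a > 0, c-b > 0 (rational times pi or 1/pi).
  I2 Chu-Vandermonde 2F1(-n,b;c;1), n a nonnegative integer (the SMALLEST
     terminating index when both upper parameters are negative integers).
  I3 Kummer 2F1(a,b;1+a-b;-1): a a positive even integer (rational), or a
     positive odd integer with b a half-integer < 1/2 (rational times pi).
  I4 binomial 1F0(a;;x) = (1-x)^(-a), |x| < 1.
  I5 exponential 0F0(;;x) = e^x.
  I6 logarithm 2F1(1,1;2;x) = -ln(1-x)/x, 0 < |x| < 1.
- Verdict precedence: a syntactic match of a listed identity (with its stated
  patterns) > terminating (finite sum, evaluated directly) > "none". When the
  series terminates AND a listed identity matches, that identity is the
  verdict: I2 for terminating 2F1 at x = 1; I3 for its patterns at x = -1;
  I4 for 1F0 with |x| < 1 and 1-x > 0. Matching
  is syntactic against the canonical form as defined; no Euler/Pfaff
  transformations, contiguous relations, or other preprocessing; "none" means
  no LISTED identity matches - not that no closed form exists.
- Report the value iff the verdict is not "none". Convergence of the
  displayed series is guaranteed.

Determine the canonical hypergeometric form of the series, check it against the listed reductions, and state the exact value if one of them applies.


At argument \frac{1}{2}: a 2F1 with upper {\frac{3}{5}, \frac{5}{2}}, lower {\frac{1}{2}}, scaled by C = \frac{9}{10}. Verdict: none. No listed pattern accepts 2F1(\frac{3}{5}, \frac{5}{2}; \frac{1}{2}; \frac{1}{2}).

Structural cue: from the first term \frac{9}{10}: the constant factors (prefactor 9/10) combine into one prefactor.
Consecutive-term ratio: r(k) = \frac{1}{2} * (k+\frac{3}{5}) (k+\frac{5}{2}) / [(k+\frac{1}{2}) (k+1)] - poly over poly, x = \frac{1}{2} from leading terms; C = \frac{9}{10} at k = 0.


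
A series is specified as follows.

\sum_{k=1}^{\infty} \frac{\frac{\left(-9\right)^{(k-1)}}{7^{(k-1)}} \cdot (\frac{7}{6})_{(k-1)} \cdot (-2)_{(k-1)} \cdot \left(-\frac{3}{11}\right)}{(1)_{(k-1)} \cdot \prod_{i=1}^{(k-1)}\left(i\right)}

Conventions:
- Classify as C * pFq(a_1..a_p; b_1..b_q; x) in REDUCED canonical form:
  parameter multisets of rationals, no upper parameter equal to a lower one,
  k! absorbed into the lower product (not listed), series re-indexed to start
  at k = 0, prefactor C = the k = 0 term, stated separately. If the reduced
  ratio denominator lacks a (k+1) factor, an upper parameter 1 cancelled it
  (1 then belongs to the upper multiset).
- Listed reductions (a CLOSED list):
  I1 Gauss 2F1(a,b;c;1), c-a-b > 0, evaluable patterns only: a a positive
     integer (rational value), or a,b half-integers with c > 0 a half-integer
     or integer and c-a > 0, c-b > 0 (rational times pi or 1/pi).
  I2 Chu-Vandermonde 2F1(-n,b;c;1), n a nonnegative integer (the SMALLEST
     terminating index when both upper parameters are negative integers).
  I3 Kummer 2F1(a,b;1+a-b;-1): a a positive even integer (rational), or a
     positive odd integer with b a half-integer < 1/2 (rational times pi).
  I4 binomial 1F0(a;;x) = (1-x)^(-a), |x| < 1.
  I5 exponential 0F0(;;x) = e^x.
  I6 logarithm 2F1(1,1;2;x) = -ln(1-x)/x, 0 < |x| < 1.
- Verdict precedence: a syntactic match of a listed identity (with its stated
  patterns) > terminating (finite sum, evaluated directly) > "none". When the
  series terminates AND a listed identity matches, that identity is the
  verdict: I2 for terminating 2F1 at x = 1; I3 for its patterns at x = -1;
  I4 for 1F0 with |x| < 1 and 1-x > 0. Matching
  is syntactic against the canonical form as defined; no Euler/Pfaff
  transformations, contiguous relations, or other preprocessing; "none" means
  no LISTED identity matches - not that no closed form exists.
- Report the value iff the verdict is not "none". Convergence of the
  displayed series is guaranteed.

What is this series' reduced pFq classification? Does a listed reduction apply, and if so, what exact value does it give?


First insight: t_0 being -\frac{3}{11}, the two geometric factors (C = -3/11) combine into one argument.
Step ratio: r(k) = -\frac{9}{7} * (k-2) (k+\frac{7}{6}) / [(k+1) (k+1)] - rational in k, leading ratio -\frac{9}{7}; with t_0 = -\frac{3}{11}, classification follows.

The series (x = -\frac{9}{7}) is 2F1: upper {-2, \frac{7}{6}}, lower {1}, prefactor -\frac{3}{11}. Verdict: terminating - no listed pattern fits, but -2 in the upper list cuts the series at k = 2; direct evaluation. Hence: -\frac{93}{56}.


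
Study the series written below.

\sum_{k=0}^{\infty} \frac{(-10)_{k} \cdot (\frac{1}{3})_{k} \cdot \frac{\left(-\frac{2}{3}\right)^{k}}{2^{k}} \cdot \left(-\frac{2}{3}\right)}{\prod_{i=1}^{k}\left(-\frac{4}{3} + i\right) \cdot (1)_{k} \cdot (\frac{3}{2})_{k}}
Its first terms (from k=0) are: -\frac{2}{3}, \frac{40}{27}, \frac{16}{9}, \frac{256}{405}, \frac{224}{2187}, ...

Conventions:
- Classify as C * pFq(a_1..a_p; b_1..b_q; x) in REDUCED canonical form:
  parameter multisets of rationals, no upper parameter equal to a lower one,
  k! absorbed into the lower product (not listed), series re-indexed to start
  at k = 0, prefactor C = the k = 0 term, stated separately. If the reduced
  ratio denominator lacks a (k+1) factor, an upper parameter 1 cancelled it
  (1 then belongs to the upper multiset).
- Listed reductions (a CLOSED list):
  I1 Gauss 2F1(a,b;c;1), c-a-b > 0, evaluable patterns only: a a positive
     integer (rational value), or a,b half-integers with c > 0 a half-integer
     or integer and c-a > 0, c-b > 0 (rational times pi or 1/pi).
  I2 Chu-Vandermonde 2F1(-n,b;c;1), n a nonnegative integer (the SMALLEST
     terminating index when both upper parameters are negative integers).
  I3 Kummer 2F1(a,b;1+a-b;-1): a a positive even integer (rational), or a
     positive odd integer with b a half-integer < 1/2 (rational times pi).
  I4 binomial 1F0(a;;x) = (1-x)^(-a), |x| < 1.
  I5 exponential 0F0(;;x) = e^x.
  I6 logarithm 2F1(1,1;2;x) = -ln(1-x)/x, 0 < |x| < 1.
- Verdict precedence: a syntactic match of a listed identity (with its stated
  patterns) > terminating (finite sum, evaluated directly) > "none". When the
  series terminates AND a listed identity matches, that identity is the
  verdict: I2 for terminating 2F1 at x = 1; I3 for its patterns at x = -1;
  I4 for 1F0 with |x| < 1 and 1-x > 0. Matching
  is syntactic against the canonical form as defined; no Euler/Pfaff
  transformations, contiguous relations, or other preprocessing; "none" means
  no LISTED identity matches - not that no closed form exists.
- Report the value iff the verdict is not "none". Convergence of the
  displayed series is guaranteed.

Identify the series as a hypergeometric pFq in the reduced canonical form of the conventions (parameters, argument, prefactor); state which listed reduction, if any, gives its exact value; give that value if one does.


At argument -\frac{1}{3}: a 2F2 with upper {-10, \frac{1}{3}}, lower {-\frac{1}{3}, \frac{3}{2}}, scaled by C = -\frac{2}{3}. Verdict: terminating. (-10)_k vanishes past k = 10, leaving a 11-term sum, computed directly. Hence: \frac{262787976924772682}{78764863661408925}.

Key step: from the first term -\frac{2}{3}: the two k-th powers (C = -2/3) combine into one argument.
Term ratio: r(k) = -\frac{1}{3} * (k-10) (k+\frac{1}{3}) / [(k-\frac{1}{3}) (k+\frac{3}{2}) (k+1)] - rational in k. x = -\frac{1}{3}; t_0 = -\frac{2}{3}; negate the roots.
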